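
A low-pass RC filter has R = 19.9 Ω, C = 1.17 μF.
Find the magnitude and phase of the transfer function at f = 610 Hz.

Step 1 — Angular frequency: ω = 2π·610 = 3833 rad/s.
Step 2 — Transfer function: H(jω) = 1/(1 + jωRC).
Step 3 — Denominator: 1 + jωRC = 1 + j·3833·19.9·1.17e-06 = 1 + j0.08924.
Step 4 — H = 0.9921 - j0.08853.
Step 5 — Magnitude: |H| = 0.996 (-0.0 dB); phase: φ = -5.1°.

|H| = 0.996 (-0.0 dB), φ = -5.1°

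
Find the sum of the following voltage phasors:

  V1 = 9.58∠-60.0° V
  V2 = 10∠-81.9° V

Step 1 — Convert each phasor to rectangular form:
  V1 = 9.58·(cos(-60.0°) + j·sin(-60.0°)) = 4.79 - j8.297 V
  V2 = 10·(cos(-81.9°) + j·sin(-81.9°)) = 1.409 - j9.9 V
Step 2 — Sum components: V_total = 6.199 - j18.2 V.
Step 3 — Convert to polar: |V_total| = 19.22 V, ∠V_total = -71.2°.

V_total = 19.22∠-71.2° V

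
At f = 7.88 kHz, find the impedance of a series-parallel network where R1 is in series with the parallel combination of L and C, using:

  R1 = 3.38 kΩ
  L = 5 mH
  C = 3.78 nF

Step 1 — Angular frequency: ω = 2π·f = 2π·7880 = 4.951e+04 rad/s.
Step 2 — Component impedances:
  R1: Z = R = 3380 Ω
  L: Z = jωL = j·4.951e+04·0.005 = 0 + j247.6 Ω
  C: Z = 1/(jωC) = -j/(ω·C) = 0 - j5343 Ω
Step 3 — Parallel branch: L || C = 1/(1/L + 1/C) = 0 + j259.6 Ω.
Step 4 — Series with R1: Z_total = R1 + (L || C) = 3380 + j259.6 Ω = 3390∠4.4° Ω.

Z = 3380 + j259.6 Ω = 3390∠4.4° Ω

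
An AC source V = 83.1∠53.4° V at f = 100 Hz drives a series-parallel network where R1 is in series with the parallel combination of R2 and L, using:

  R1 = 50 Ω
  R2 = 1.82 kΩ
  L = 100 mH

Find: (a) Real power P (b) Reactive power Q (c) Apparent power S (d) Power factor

Step 1 — Angular frequency: ω = 2π·f = 2π·100 = 628.3 rad/s.
Step 2 — Component impedances:
  R1: Z = R = 50 Ω
  R2: Z = R = 1820 Ω
  L: Z = jωL = j·628.3·0.1 = 0 + j62.83 Ω
Step 3 — Parallel branch: R2 || L = 1/(1/R2 + 1/L) = 2.167 + j62.76 Ω.
Step 4 — Series with R1: Z_total = R1 + (R2 || L) = 52.17 + j62.76 Ω = 81.61∠50.3° Ω.
Step 5 — Source phasor: V = 83.1∠53.4° V = 49.55 + j66.71 V.
Step 6 — Current: I = V / Z = 1.017 + j0.05569 A = 1.018∠3.1° A.
Step 7 — Complex power: S = V·I* = 54.09 + j65.07 VA.
Step 8 — Real power: P = Re(S) = 54.09 W.
Step 9 — Reactive power: Q = Im(S) = 65.07 VAR.
Step 10 — Apparent power: |S| = 84.62 VA.
Step 11 — Power factor: PF = P/|S| = 0.6392 (lagging).

(a) P = 54.09 W  (b) Q = 65.07 VAR  (c) S = 84.62 VA  (d) PF = 0.6392 (lagging)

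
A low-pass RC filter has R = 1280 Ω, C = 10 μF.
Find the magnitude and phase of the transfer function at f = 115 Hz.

Step 1 — Angular frequency: ω = 2π·115 = 722.6 rad/s.
Step 2 — Transfer function: H(jω) = 1/(1 + jωRC).
Step 3 — Denominator: 1 + jωRC = 1 + j·722.6·1280·1e-05 = 1 + j9.249.
Step 4 — H = 0.01156 - j0.1069.
Step 5 — Magnitude: |H| = 0.1075 (-19.4 dB); phase: φ = -83.8°.

|H| = 0.1075 (-19.4 dB), φ = -83.8°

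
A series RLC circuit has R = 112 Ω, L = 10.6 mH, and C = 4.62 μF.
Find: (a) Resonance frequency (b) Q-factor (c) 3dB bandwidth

Step 1 — Resonance condition Im(Z)=0 gives ω₀ = 1/√(LC).
Step 2 — ω₀ = 1/√(0.0106·4.62e-06) = 4519 rad/s.
Step 3 — f₀ = ω₀/(2π) = 719.2 Hz.
Step 4 — Series Q: Q = ω₀L/R = 4519·0.0106/112 = 0.4277.
Step 5 — 3dB bandwidth: Δω = ω₀/Q = 1.057e+04 rad/s; BW = Δω/(2π) = 1682 Hz.

(a) f₀ = 719.2 Hz  (b) Q = 0.4277  (c) BW = 1682 Hz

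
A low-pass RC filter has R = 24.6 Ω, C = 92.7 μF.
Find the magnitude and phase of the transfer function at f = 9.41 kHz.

Step 1 — Angular frequency: ω = 2π·9410 = 5.912e+04 rad/s.
Step 2 — Transfer function: H(jω) = 1/(1 + jωRC).
Step 3 — Denominator: 1 + jωRC = 1 + j·5.912e+04·24.6·9.27e-05 = 1 + j134.8.
Step 4 — H = 5.501e-05 - j0.007416.
Step 5 — Magnitude: |H| = 0.007417 (-42.6 dB); phase: φ = -89.6°.

|H| = 0.007417 (-42.6 dB), φ = -89.6°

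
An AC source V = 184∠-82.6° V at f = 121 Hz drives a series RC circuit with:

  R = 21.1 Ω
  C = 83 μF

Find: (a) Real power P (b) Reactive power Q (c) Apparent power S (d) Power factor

Step 1 — Angular frequency: ω = 2π·f = 2π·121 = 760.3 rad/s.
Step 2 — Component impedances:
  R: Z = R = 21.1 Ω
  C: Z = 1/(jωC) = -j/(ω·C) = 0 - j15.85 Ω
Step 3 — Series combination: Z_total = R + C = 21.1 - j15.85 Ω = 26.39∠-36.9° Ω.
Step 4 — Source phasor: V = 184∠-82.6° V = 23.7 - j182.5 V.
Step 5 — Current: I = V / Z = 4.871 - j4.99 A = 6.973∠-45.7° A.
Step 6 — Complex power: S = V·I* = 1026 - j770.5 VA.
Step 7 — Real power: P = Re(S) = 1026 W.
Step 8 — Reactive power: Q = Im(S) = -770.5 VAR.
Step 9 — Apparent power: |S| = 1283 VA.
Step 10 — Power factor: PF = P/|S| = 0.7996 (leading).

(a) P = 1026 W  (b) Q = -770.5 VAR  (c) S = 1283 VA  (d) PF = 0.7996 (leading)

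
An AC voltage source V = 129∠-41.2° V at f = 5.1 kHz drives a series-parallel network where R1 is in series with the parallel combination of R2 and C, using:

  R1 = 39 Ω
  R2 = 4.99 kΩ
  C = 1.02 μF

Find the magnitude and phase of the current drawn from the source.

Step 1 — Angular frequency: ω = 2π·f = 2π·5100 = 3.204e+04 rad/s.
Step 2 — Component impedances:
  R1: Z = R = 39 Ω
  R2: Z = R = 4990 Ω
  C: Z = 1/(jωC) = -j/(ω·C) = 0 - j30.59 Ω
Step 3 — Parallel branch: R2 || C = 1/(1/R2 + 1/C) = 0.1876 - j30.59 Ω.
Step 4 — Series with R1: Z_total = R1 + (R2 || C) = 39.19 - j30.59 Ω = 49.72∠-38.0° Ω.
Step 5 — Source phasor: V = 129∠-41.2° V = 97.06 - j84.97 V.
Step 6 — Ohm's law: I = V / Z_total = (97.06 - j84.97) / (39.19 - j30.59) = 2.591 - j0.1458 A.
Step 7 — Convert to polar: |I| = 2.595 A, ∠I = -3.2°.

I = 2.595∠-3.2° A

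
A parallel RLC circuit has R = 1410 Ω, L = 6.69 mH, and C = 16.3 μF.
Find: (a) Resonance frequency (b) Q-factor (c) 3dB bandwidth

Step 1 — Resonance: ω₀ = 1/√(LC) = 1/√(0.00669·1.63e-05) = 3028 rad/s.
Step 2 — f₀ = ω₀/(2π) = 482 Hz.
Step 3 — Parallel Q: Q = R/(ω₀L) = 1410/(3028·0.00669) = 69.6.
Step 4 — Bandwidth: Δω = ω₀/Q = 43.51 rad/s; BW = Δω/(2π) = 6.925 Hz.

(a) f₀ = 482 Hz  (b) Q = 69.6  (c) BW = 6.925 Hz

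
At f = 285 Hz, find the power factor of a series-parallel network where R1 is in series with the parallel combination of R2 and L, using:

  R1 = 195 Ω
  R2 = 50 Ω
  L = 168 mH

Step 1 — Angular frequency: ω = 2π·f = 2π·285 = 1791 rad/s.
Step 2 — Component impedances:
  R1: Z = R = 195 Ω
  R2: Z = R = 50 Ω
  L: Z = jωL = j·1791·0.168 = 0 + j300.8 Ω
Step 3 — Parallel branch: R2 || L = 1/(1/R2 + 1/L) = 48.66 + j8.087 Ω.
Step 4 — Series with R1: Z_total = R1 + (R2 || L) = 243.7 + j8.087 Ω = 243.8∠1.9° Ω.
Step 5 — Power factor: PF = cos(φ) = Re(Z)/|Z| = 243.656/243.7901 = 0.9994.
Step 6 — Type: Im(Z) = 8.087 ⇒ lagging (phase φ = 1.9°).

PF = 0.9994 (lagging, φ = 1.9°)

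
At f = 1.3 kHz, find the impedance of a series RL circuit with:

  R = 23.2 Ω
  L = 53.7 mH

Step 1 — Angular frequency: ω = 2π·f = 2π·1300 = 8168 rad/s.
Step 2 — Component impedances:
  R: Z = R = 23.2 Ω
  L: Z = jωL = j·8168·0.0537 = 0 + j438.6 Ω
Step 3 — Series combination: Z_total = R + L = 23.2 + j438.6 Ω = 439.2∠87.0° Ω.

Z = 23.2 + j438.6 Ω = 439.2∠87.0° Ω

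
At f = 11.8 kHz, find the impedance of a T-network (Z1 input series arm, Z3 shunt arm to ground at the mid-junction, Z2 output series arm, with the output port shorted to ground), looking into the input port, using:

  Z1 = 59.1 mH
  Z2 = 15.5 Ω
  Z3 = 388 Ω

Step 1 — Angular frequency: ω = 2π·f = 2π·1.18e+04 = 7.414e+04 rad/s.
Step 2 — Component impedances:
  Z1: Z = jωL = j·7.414e+04·0.0591 = 0 + j4382 Ω
  Z2: Z = R = 15.5 Ω
  Z3: Z = R = 388 Ω
Step 3 — With the output port shorted to ground, the output series arm Z2 runs from the junction to ground; the shunt arm Z3 also runs from the junction to ground. They appear in parallel: Z3 || Z2 = 14.9 Ω.
Step 4 — Series with input arm Z1: Z_in = Z1 + (Z3 || Z2) = 14.9 + j4382 Ω = 4382∠89.8° Ω.

Z = 14.9 + j4382 Ω = 4382∠89.8° Ω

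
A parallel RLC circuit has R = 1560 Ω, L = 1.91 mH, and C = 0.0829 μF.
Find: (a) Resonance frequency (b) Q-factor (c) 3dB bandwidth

Step 1 — Resonance: ω₀ = 1/√(LC) = 1/√(0.00191·8.29e-08) = 7.947e+04 rad/s.
Step 2 — f₀ = ω₀/(2π) = 1.265e+04 Hz.
Step 3 — Parallel Q: Q = R/(ω₀L) = 1560/(7.947e+04·0.00191) = 10.28.
Step 4 — Bandwidth: Δω = ω₀/Q = 7733 rad/s; BW = Δω/(2π) = 1231 Hz.

(a) f₀ = 1.265e+04 Hz  (b) Q = 10.28  (c) BW = 1231 Hz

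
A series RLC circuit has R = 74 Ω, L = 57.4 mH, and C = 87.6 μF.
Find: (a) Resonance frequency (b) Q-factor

Step 1 — Resonance condition Im(Z)=0 gives ω₀ = 1/√(LC).
Step 2 — ω₀ = 1/√(0.0574·8.76e-05) = 446 rad/s.
Step 3 — f₀ = ω₀/(2π) = 70.98 Hz.
Step 4 — Series Q: Q = ω₀L/R = 446·0.0574/74 = 0.3459.

(a) f₀ = 70.98 Hz  (b) Q = 0.3459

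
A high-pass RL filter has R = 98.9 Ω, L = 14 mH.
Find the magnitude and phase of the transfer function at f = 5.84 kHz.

Step 1 — Angular frequency: ω = 2π·5840 = 3.669e+04 rad/s.
Step 2 — Transfer function: H(jω) = jωL/(R + jωL).
Step 3 — Numerator jωL = j·513.7; denominator R + jωL = 98.9 + j513.7.
Step 4 — H = 0.9643 + j0.1856.
Step 5 — Magnitude: |H| = 0.982 (-0.2 dB); phase: φ = 10.9°.

|H| = 0.982 (-0.2 dB), φ = 10.9°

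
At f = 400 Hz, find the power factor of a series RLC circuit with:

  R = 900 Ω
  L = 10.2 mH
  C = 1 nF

Step 1 — Angular frequency: ω = 2π·f = 2π·400 = 2513 rad/s.
Step 2 — Component impedances:
  R: Z = R = 900 Ω
  L: Z = jωL = j·2513·0.0102 = 0 + j25.64 Ω
  C: Z = 1/(jωC) = -j/(ω·C) = 0 - j3.979e+05 Ω
Step 3 — Series combination: Z_total = R + L + C = 900 - j3.979e+05 Ω = 3.979e+05∠-89.9° Ω.
Step 4 — Power factor: PF = cos(φ) = Re(Z)/|Z| = 900/3.979e+05 = 0.002262.
Step 5 — Type: Im(Z) = -3.979e+05 ⇒ leading (phase φ = -89.9°).

PF = 0.002262 (leading, φ = -89.9°)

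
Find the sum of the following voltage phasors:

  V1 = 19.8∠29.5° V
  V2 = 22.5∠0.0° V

Step 1 — Convert each phasor to rectangular form:
  V1 = 19.8·(cos(29.5°) + j·sin(29.5°)) = 17.23 + j9.75 V
  V2 = 22.5·(cos(0.0°) + j·sin(0.0°)) = 22.5 V
Step 2 — Sum components: V_total = 39.73 + j9.75 V.
Step 3 — Convert to polar: |V_total| = 40.91 V, ∠V_total = 13.8°.

V_total = 40.91∠13.8° V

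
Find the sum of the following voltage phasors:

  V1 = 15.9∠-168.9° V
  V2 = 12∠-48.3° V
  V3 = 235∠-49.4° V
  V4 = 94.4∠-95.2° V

Step 1 — Convert each phasor to rectangular form:
  V1 = 15.9·(cos(-168.9°) + j·sin(-168.9°)) = -15.6 - j3.061 V
  V2 = 12·(cos(-48.3°) + j·sin(-48.3°)) = 7.983 - j8.96 V
  V3 = 235·(cos(-49.4°) + j·sin(-49.4°)) = 152.9 - j178.4 V
  V4 = 94.4·(cos(-95.2°) + j·sin(-95.2°)) = -8.556 - j94.01 V
Step 2 — Sum components: V_total = 136.8 - j284.5 V.
Step 3 — Convert to polar: |V_total| = 315.6 V, ∠V_total = -64.3°.

V_total = 315.6∠-64.3° V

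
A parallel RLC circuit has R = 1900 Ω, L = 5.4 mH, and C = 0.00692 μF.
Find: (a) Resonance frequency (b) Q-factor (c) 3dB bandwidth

Step 1 — Resonance: ω₀ = 1/√(LC) = 1/√(0.0054·6.92e-09) = 1.636e+05 rad/s.
Step 2 — f₀ = ω₀/(2π) = 2.604e+04 Hz.
Step 3 — Parallel Q: Q = R/(ω₀L) = 1900/(1.636e+05·0.0054) = 2.151.
Step 4 — Bandwidth: Δω = ω₀/Q = 7.606e+04 rad/s; BW = Δω/(2π) = 1.21e+04 Hz.

(a) f₀ = 2.604e+04 Hz  (b) Q = 2.151  (c) BW = 1.21e+04 Hz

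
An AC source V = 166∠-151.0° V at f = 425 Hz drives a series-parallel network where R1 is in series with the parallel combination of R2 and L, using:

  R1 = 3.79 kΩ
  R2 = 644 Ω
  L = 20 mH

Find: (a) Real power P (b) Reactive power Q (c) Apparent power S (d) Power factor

Step 1 — Angular frequency: ω = 2π·f = 2π·425 = 2670 rad/s.
Step 2 — Component impedances:
  R1: Z = R = 3790 Ω
  R2: Z = R = 644 Ω
  L: Z = jωL = j·2670·0.02 = 0 + j53.41 Ω
Step 3 — Parallel branch: R2 || L = 1/(1/R2 + 1/L) = 4.399 + j53.04 Ω.
Step 4 — Series with R1: Z_total = R1 + (R2 || L) = 3794 + j53.04 Ω = 3795∠0.8° Ω.
Step 5 — Source phasor: V = 166∠-151.0° V = -145.2 - j80.48 V.
Step 6 — Current: I = V / Z = -0.03855 - j0.02067 A = 0.04374∠-151.8° A.
Step 7 — Complex power: S = V·I* = 7.261 + j0.1015 VA.
Step 8 — Real power: P = Re(S) = 7.261 W.
Step 9 — Reactive power: Q = Im(S) = 0.1015 VAR.
Step 10 — Apparent power: |S| = 7.262 VA.
Step 11 — Power factor: PF = P/|S| = 0.9999 (lagging).

(a) P = 7.261 W  (b) Q = 0.1015 VAR  (c) S = 7.262 VA  (d) PF = 0.9999 (lagging)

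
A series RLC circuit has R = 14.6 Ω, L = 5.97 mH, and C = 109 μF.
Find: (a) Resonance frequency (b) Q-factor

Step 1 — Resonance condition Im(Z)=0 gives ω₀ = 1/√(LC).
Step 2 — ω₀ = 1/√(0.00597·0.000109) = 1240 rad/s.
Step 3 — f₀ = ω₀/(2π) = 197.3 Hz.
Step 4 — Series Q: Q = ω₀L/R = 1240·0.00597/14.6 = 0.5069.

(a) f₀ = 197.3 Hz  (b) Q = 0.5069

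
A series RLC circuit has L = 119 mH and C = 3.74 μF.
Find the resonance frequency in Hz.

Step 1 — Resonance condition Im(Z)=0 gives ω₀ = 1/√(LC).
Step 2 — ω₀ = 1/√(0.119·3.74e-06) = 1499 rad/s.
Step 3 — f₀ = ω₀/(2π) = 238.6 Hz.

f₀ = 238.6 Hz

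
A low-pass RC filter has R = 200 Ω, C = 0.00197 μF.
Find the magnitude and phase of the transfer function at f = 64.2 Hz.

Step 1 — Angular frequency: ω = 2π·64.2 = 403.4 rad/s.
Step 2 — Transfer function: H(jω) = 1/(1 + jωRC).
Step 3 — Denominator: 1 + jωRC = 1 + j·403.4·200·1.97e-09 = 1 + j0.0001589.
Step 4 — H = 1 - j0.0001589.
Step 5 — Magnitude: |H| = 1 (-0.0 dB); phase: φ = -0.0°.

|H| = 1 (-0.0 dB), φ = -0.0°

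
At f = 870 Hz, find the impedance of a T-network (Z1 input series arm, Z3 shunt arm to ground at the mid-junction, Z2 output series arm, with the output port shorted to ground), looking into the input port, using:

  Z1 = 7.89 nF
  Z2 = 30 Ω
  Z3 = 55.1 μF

Step 1 — Angular frequency: ω = 2π·f = 2π·870 = 5466 rad/s.
Step 2 — Component impedances:
  Z1: Z = 1/(jωC) = -j/(ω·C) = 0 - j2.319e+04 Ω
  Z2: Z = R = 30 Ω
  Z3: Z = 1/(jωC) = -j/(ω·C) = 0 - j3.32 Ω
Step 3 — With the output port shorted to ground, the output series arm Z2 runs from the junction to ground; the shunt arm Z3 also runs from the junction to ground. They appear in parallel: Z3 || Z2 = 0.363 - j3.28 Ω.
Step 4 — Series with input arm Z1: Z_in = Z1 + (Z3 || Z2) = 0.363 - j2.319e+04 Ω = 2.319e+04∠-90.0° Ω.

Z = 0.363 - j2.319e+04 Ω = 2.319e+04∠-90.0° Ω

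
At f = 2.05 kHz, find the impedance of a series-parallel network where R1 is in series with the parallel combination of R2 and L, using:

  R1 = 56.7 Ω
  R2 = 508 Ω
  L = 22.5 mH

Step 1 — Angular frequency: ω = 2π·f = 2π·2050 = 1.288e+04 rad/s.
Step 2 — Component impedances:
  R1: Z = R = 56.7 Ω
  R2: Z = R = 508 Ω
  L: Z = jωL = j·1.288e+04·0.0225 = 0 + j289.8 Ω
Step 3 — Parallel branch: R2 || L = 1/(1/R2 + 1/L) = 124.7 + j218.6 Ω.
Step 4 — Series with R1: Z_total = R1 + (R2 || L) = 181.4 + j218.6 Ω = 284.1∠50.3° Ω.

Z = 181.4 + j218.6 Ω = 284.1∠50.3° Ω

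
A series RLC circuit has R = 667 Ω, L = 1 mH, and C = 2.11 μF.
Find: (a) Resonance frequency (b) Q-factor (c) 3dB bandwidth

Step 1 — Resonance: ω₀ = 1/√(LC) = 1/√(0.001·2.11e-06) = 2.177e+04 rad/s.
Step 2 — f₀ = ω₀/(2π) = 3465 Hz.
Step 3 — Series Q: Q = ω₀L/R = 2.177e+04·0.001/667 = 0.03264.
Step 4 — Bandwidth: Δω = ω₀/Q = 6.67e+05 rad/s; BW = Δω/(2π) = 1.062e+05 Hz.

(a) f₀ = 3465 Hz  (b) Q = 0.03264  (c) BW = 1.062e+05 Hz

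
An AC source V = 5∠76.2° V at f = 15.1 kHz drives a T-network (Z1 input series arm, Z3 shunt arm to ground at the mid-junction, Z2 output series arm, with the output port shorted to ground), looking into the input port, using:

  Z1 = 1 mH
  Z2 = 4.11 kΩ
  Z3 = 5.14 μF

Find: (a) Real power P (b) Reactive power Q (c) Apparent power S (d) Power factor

Step 1 — Angular frequency: ω = 2π·f = 2π·1.51e+04 = 9.488e+04 rad/s.
Step 2 — Component impedances:
  Z1: Z = jωL = j·9.488e+04·0.001 = 0 + j94.88 Ω
  Z2: Z = R = 4110 Ω
  Z3: Z = 1/(jωC) = -j/(ω·C) = 0 - j2.051 Ω
Step 3 — With the output port shorted to ground, the output series arm Z2 runs from the junction to ground; the shunt arm Z3 also runs from the junction to ground. They appear in parallel: Z3 || Z2 = 0.001023 - j2.051 Ω.
Step 4 — Series with input arm Z1: Z_in = Z1 + (Z3 || Z2) = 0.001023 + j92.83 Ω = 92.83∠90.0° Ω.
Step 5 — Source phasor: V = 5∠76.2° V = 1.193 + j4.856 V.
Step 6 — Current: I = V / Z = 0.05231 - j0.01285 A = 0.05386∠-13.8° A.
Step 7 — Complex power: S = V·I* = 2.968e-06 + j0.2693 VA.
Step 8 — Real power: P = Re(S) = 2.968e-06 W.
Step 9 — Reactive power: Q = Im(S) = 0.2693 VAR.
Step 10 — Apparent power: |S| = 0.2693 VA.
Step 11 — Power factor: PF = P/|S| = 1.102e-05 (lagging).

(a) P = 2.968e-06 W  (b) Q = 0.2693 VAR  (c) S = 0.2693 VA  (d) PF = 1.102e-05 (lagging)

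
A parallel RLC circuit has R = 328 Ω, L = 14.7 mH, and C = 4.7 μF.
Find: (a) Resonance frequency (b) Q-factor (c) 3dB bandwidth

Step 1 — Resonance: ω₀ = 1/√(LC) = 1/√(0.0147·4.7e-06) = 3804 rad/s.
Step 2 — f₀ = ω₀/(2π) = 605.5 Hz.
Step 3 — Parallel Q: Q = R/(ω₀L) = 328/(3804·0.0147) = 5.865.
Step 4 — Bandwidth: Δω = ω₀/Q = 648.7 rad/s; BW = Δω/(2π) = 103.2 Hz.

(a) f₀ = 605.5 Hz  (b) Q = 5.865  (c) BW = 103.2 Hz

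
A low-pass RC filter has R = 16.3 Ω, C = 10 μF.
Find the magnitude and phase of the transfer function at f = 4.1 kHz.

Step 1 — Angular frequency: ω = 2π·4100 = 2.576e+04 rad/s.
Step 2 — Transfer function: H(jω) = 1/(1 + jωRC).
Step 3 — Denominator: 1 + jωRC = 1 + j·2.576e+04·16.3·1e-05 = 1 + j4.199.
Step 4 — H = 0.05367 - j0.2254.
Step 5 — Magnitude: |H| = 0.2317 (-12.7 dB); phase: φ = -76.6°.

|H| = 0.2317 (-12.7 dB), φ = -76.6°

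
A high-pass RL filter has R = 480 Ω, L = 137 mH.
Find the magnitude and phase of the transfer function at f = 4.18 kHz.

Step 1 — Angular frequency: ω = 2π·4180 = 2.626e+04 rad/s.
Step 2 — Transfer function: H(jω) = jωL/(R + jωL).
Step 3 — Numerator jωL = j·3598; denominator R + jωL = 480 + j3598.
Step 4 — H = 0.9825 + j0.1311.
Step 5 — Magnitude: |H| = 0.9912 (-0.1 dB); phase: φ = 7.6°.

|H| = 0.9912 (-0.1 dB), φ = 7.6°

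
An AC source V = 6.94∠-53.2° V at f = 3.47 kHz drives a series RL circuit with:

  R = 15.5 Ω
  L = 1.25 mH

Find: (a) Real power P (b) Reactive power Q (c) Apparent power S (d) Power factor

Step 1 — Angular frequency: ω = 2π·f = 2π·3470 = 2.18e+04 rad/s.
Step 2 — Component impedances:
  R: Z = R = 15.5 Ω
  L: Z = jωL = j·2.18e+04·0.00125 = 0 + j27.25 Ω
Step 3 — Series combination: Z_total = R + L = 15.5 + j27.25 Ω = 31.35∠60.4° Ω.
Step 4 — Source phasor: V = 6.94∠-53.2° V = 4.157 - j5.557 V.
Step 5 — Current: I = V / Z = -0.08852 - j0.2029 A = 0.2214∠-113.6° A.
Step 6 — Complex power: S = V·I* = 0.7595 + j1.335 VA.
Step 7 — Real power: P = Re(S) = 0.7595 W.
Step 8 — Reactive power: Q = Im(S) = 1.335 VAR.
Step 9 — Apparent power: |S| = 1.536 VA.
Step 10 — Power factor: PF = P/|S| = 0.4944 (lagging).

(a) P = 0.7595 W  (b) Q = 1.335 VAR  (c) S = 1.536 VA  (d) PF = 0.4944 (lagging)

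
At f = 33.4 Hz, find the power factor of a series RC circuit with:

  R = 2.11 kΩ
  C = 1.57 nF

Step 1 — Angular frequency: ω = 2π·f = 2π·33.4 = 209.9 rad/s.
Step 2 — Component impedances:
  R: Z = R = 2110 Ω
  C: Z = 1/(jωC) = -j/(ω·C) = 0 - j3.035e+06 Ω
Step 3 — Series combination: Z_total = R + C = 2110 - j3.035e+06 Ω = 3.035e+06∠-90.0° Ω.
Step 4 — Power factor: PF = cos(φ) = Re(Z)/|Z| = 2110/3.035e+06 = 0.0006952.
Step 5 — Type: Im(Z) = -3.035e+06 ⇒ leading (phase φ = -90.0°).

PF = 0.0006952 (leading, φ = -90.0°)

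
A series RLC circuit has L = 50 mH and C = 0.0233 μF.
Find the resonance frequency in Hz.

Step 1 — Resonance condition Im(Z)=0 gives ω₀ = 1/√(LC).
Step 2 — ω₀ = 1/√(0.05·2.33e-08) = 2.93e+04 rad/s.
Step 3 — f₀ = ω₀/(2π) = 4663 Hz.

f₀ = 4663 Hz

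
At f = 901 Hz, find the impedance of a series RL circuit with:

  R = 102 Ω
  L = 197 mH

Step 1 — Angular frequency: ω = 2π·f = 2π·901 = 5661 rad/s.
Step 2 — Component impedances:
  R: Z = R = 102 Ω
  L: Z = jωL = j·5661·0.197 = 0 + j1115 Ω
Step 3 — Series combination: Z_total = R + L = 102 + j1115 Ω = 1120∠84.8° Ω.

Z = 102 + j1115 Ω = 1120∠84.8° Ω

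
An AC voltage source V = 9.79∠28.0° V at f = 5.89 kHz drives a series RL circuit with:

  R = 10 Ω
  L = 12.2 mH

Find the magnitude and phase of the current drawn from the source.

Step 1 — Angular frequency: ω = 2π·f = 2π·5890 = 3.701e+04 rad/s.
Step 2 — Component impedances:
  R: Z = R = 10 Ω
  L: Z = jωL = j·3.701e+04·0.0122 = 0 + j451.5 Ω
Step 3 — Series combination: Z_total = R + L = 10 + j451.5 Ω = 451.6∠88.7° Ω.
Step 4 — Source phasor: V = 9.79∠28.0° V = 8.644 + j4.596 V.
Step 5 — Ohm's law: I = V / Z_total = (8.644 + j4.596) / (10 + j451.5) = 0.0106 - j0.01891 A.
Step 6 — Convert to polar: |I| = 0.02168 A, ∠I = -60.7°.

I = 0.02168∠-60.7° A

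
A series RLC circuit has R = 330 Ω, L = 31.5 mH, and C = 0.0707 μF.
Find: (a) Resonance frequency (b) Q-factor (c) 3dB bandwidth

Step 1 — Resonance condition Im(Z)=0 gives ω₀ = 1/√(LC).
Step 2 — ω₀ = 1/√(0.0315·7.07e-08) = 2.119e+04 rad/s.
Step 3 — f₀ = ω₀/(2π) = 3373 Hz.
Step 4 — Series Q: Q = ω₀L/R = 2.119e+04·0.0315/330 = 2.023.
Step 5 — 3dB bandwidth: Δω = ω₀/Q = 1.048e+04 rad/s; BW = Δω/(2π) = 1667 Hz.

(a) f₀ = 3373 Hz  (b) Q = 2.023  (c) BW = 1667 Hz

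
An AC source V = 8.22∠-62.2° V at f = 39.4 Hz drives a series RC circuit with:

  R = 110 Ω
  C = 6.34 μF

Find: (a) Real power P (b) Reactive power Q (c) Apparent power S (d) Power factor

Step 1 — Angular frequency: ω = 2π·f = 2π·39.4 = 247.6 rad/s.
Step 2 — Component impedances:
  R: Z = R = 110 Ω
  C: Z = 1/(jωC) = -j/(ω·C) = 0 - j637.1 Ω
Step 3 — Series combination: Z_total = R + C = 110 - j637.1 Ω = 646.6∠-80.2° Ω.
Step 4 — Source phasor: V = 8.22∠-62.2° V = 3.834 - j7.271 V.
Step 5 — Current: I = V / Z = 0.01209 + j0.00393 A = 0.01271∠18.0° A.
Step 6 — Complex power: S = V·I* = 0.01778 - j0.103 VA.
Step 7 — Real power: P = Re(S) = 0.01778 W.
Step 8 — Reactive power: Q = Im(S) = -0.103 VAR.
Step 9 — Apparent power: |S| = 0.1045 VA.
Step 10 — Power factor: PF = P/|S| = 0.1701 (leading).

(a) P = 0.01778 W  (b) Q = -0.103 VAR  (c) S = 0.1045 VA  (d) PF = 0.1701 (leading)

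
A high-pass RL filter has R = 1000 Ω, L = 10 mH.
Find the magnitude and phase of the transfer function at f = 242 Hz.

Step 1 — Angular frequency: ω = 2π·242 = 1521 rad/s.
Step 2 — Transfer function: H(jω) = jωL/(R + jωL).
Step 3 — Numerator jωL = j·15.21; denominator R + jωL = 1000 + j15.21.
Step 4 — H = 0.0002311 + j0.0152.
Step 5 — Magnitude: |H| = 0.0152 (-36.4 dB); phase: φ = 89.1°.

|H| = 0.0152 (-36.4 dB), φ = 89.1°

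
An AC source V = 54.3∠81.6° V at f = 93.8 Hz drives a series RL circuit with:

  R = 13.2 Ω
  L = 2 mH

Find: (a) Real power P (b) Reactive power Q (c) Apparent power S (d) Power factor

Step 1 — Angular frequency: ω = 2π·f = 2π·93.8 = 589.4 rad/s.
Step 2 — Component impedances:
  R: Z = R = 13.2 Ω
  L: Z = jωL = j·589.4·0.002 = 0 + j1.179 Ω
Step 3 — Series combination: Z_total = R + L = 13.2 + j1.179 Ω = 13.25∠5.1° Ω.
Step 4 — Source phasor: V = 54.3∠81.6° V = 7.932 + j53.72 V.
Step 5 — Current: I = V / Z = 0.9567 + j3.984 A = 4.097∠76.5° A.
Step 6 — Complex power: S = V·I* = 221.6 + j19.79 VA.
Step 7 — Real power: P = Re(S) = 221.6 W.
Step 8 — Reactive power: Q = Im(S) = 19.79 VAR.
Step 9 — Apparent power: |S| = 222.5 VA.
Step 10 — Power factor: PF = P/|S| = 0.996 (lagging).

(a) P = 221.6 W  (b) Q = 19.79 VAR  (c) S = 222.5 VA  (d) PF = 0.996 (lagging)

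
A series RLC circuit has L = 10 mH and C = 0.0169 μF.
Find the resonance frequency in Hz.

Step 1 — Resonance condition Im(Z)=0 gives ω₀ = 1/√(LC).
Step 2 — ω₀ = 1/√(0.01·1.69e-08) = 7.692e+04 rad/s.
Step 3 — f₀ = ω₀/(2π) = 1.224e+04 Hz.

f₀ = 1.224e+04 Hz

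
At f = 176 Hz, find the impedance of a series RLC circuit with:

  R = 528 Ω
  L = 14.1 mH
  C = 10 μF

Step 1 — Angular frequency: ω = 2π·f = 2π·176 = 1106 rad/s.
Step 2 — Component impedances:
  R: Z = R = 528 Ω
  L: Z = jωL = j·1106·0.0141 = 0 + j15.59 Ω
  C: Z = 1/(jωC) = -j/(ω·C) = 0 - j90.43 Ω
Step 3 — Series combination: Z_total = R + L + C = 528 - j74.84 Ω = 533.3∠-8.1° Ω.

Z = 528 - j74.84 Ω = 533.3∠-8.1° Ω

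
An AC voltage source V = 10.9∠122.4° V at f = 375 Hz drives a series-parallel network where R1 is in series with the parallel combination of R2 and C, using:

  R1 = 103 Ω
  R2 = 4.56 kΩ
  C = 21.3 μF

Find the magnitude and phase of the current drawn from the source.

Step 1 — Angular frequency: ω = 2π·f = 2π·375 = 2356 rad/s.
Step 2 — Component impedances:
  R1: Z = R = 103 Ω
  R2: Z = R = 4560 Ω
  C: Z = 1/(jωC) = -j/(ω·C) = 0 - j19.93 Ω
Step 3 — Parallel branch: R2 || C = 1/(1/R2 + 1/C) = 0.08707 - j19.93 Ω.
Step 4 — Series with R1: Z_total = R1 + (R2 || C) = 103.1 - j19.93 Ω = 105∠-10.9° Ω.
Step 5 — Source phasor: V = 10.9∠122.4° V = -5.841 + j9.203 V.
Step 6 — Ohm's law: I = V / Z_total = (-5.841 + j9.203) / (103.1 - j19.93) = -0.07125 + j0.0755 A.
Step 7 — Convert to polar: |I| = 0.1038 A, ∠I = 133.3°.

I = 0.1038∠133.3° A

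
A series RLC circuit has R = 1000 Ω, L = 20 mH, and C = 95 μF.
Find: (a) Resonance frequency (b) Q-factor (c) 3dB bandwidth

Step 1 — Resonance: ω₀ = 1/√(LC) = 1/√(0.02·9.5e-05) = 725.5 rad/s.
Step 2 — f₀ = ω₀/(2π) = 115.5 Hz.
Step 3 — Series Q: Q = ω₀L/R = 725.5·0.02/1000 = 0.01451.
Step 4 — Bandwidth: Δω = ω₀/Q = 5e+04 rad/s; BW = Δω/(2π) = 7958 Hz.

(a) f₀ = 115.5 Hz  (b) Q = 0.01451  (c) BW = 7958 Hz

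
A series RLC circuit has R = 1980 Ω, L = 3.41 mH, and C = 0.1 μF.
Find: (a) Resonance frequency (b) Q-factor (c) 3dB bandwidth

Step 1 — Resonance: ω₀ = 1/√(LC) = 1/√(0.00341·1e-07) = 5.415e+04 rad/s.
Step 2 — f₀ = ω₀/(2π) = 8619 Hz.
Step 3 — Series Q: Q = ω₀L/R = 5.415e+04·0.00341/1980 = 0.09326.
Step 4 — Bandwidth: Δω = ω₀/Q = 5.806e+05 rad/s; BW = Δω/(2π) = 9.241e+04 Hz.

(a) f₀ = 8619 Hz  (b) Q = 0.09326  (c) BW = 9.241e+04 Hz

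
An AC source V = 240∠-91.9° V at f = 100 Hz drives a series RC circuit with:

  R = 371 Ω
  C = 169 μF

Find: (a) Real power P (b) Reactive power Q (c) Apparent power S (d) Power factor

Step 1 — Angular frequency: ω = 2π·f = 2π·100 = 628.3 rad/s.
Step 2 — Component impedances:
  R: Z = R = 371 Ω
  C: Z = 1/(jωC) = -j/(ω·C) = 0 - j9.417 Ω
Step 3 — Series combination: Z_total = R + C = 371 - j9.417 Ω = 371.1∠-1.5° Ω.
Step 4 — Source phasor: V = 240∠-91.9° V = -7.957 - j239.9 V.
Step 5 — Current: I = V / Z = -0.005033 - j0.6467 A = 0.6467∠-90.4° A.
Step 6 — Complex power: S = V·I* = 155.2 - j3.938 VA.
Step 7 — Real power: P = Re(S) = 155.2 W.
Step 8 — Reactive power: Q = Im(S) = -3.938 VAR.
Step 9 — Apparent power: |S| = 155.2 VA.
Step 10 — Power factor: PF = P/|S| = 0.9997 (leading).

(a) P = 155.2 W  (b) Q = -3.938 VAR  (c) S = 155.2 VA  (d) PF = 0.9997 (leading)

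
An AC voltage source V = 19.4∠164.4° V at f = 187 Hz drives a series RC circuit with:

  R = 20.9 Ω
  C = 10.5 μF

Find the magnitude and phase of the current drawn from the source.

Step 1 — Angular frequency: ω = 2π·f = 2π·187 = 1175 rad/s.
Step 2 — Component impedances:
  R: Z = R = 20.9 Ω
  C: Z = 1/(jωC) = -j/(ω·C) = 0 - j81.06 Ω
Step 3 — Series combination: Z_total = R + C = 20.9 - j81.06 Ω = 83.71∠-75.5° Ω.
Step 4 — Source phasor: V = 19.4∠164.4° V = -18.69 + j5.217 V.
Step 5 — Ohm's law: I = V / Z_total = (-18.69 + j5.217) / (20.9 - j81.06) = -0.1161 - j0.2006 A.
Step 6 — Convert to polar: |I| = 0.2318 A, ∠I = -120.1°.

I = 0.2318∠-120.1° A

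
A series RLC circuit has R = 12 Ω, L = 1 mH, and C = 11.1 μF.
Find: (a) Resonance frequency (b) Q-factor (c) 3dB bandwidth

Step 1 — Resonance condition Im(Z)=0 gives ω₀ = 1/√(LC).
Step 2 — ω₀ = 1/√(0.001·1.11e-05) = 9492 rad/s.
Step 3 — f₀ = ω₀/(2π) = 1511 Hz.
Step 4 — Series Q: Q = ω₀L/R = 9492·0.001/12 = 0.791.
Step 5 — 3dB bandwidth: Δω = ω₀/Q = 1.2e+04 rad/s; BW = Δω/(2π) = 1910 Hz.

(a) f₀ = 1511 Hz  (b) Q = 0.791  (c) BW = 1910 Hz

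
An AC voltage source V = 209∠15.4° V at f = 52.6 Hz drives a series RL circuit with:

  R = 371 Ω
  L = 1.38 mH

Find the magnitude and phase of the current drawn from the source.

Step 1 — Angular frequency: ω = 2π·f = 2π·52.6 = 330.5 rad/s.
Step 2 — Component impedances:
  R: Z = R = 371 Ω
  L: Z = jωL = j·330.5·0.00138 = 0 + j0.4561 Ω
Step 3 — Series combination: Z_total = R + L = 371 + j0.4561 Ω = 371∠0.1° Ω.
Step 4 — Source phasor: V = 209∠15.4° V = 201.5 + j55.5 V.
Step 5 — Ohm's law: I = V / Z_total = (201.5 + j55.5) / (371 + j0.4561) = 0.5433 + j0.1489 A.
Step 6 — Convert to polar: |I| = 0.5633 A, ∠I = 15.3°.

I = 0.5633∠15.3° A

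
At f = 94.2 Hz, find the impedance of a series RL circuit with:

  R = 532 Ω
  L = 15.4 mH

Step 1 — Angular frequency: ω = 2π·f = 2π·94.2 = 591.9 rad/s.
Step 2 — Component impedances:
  R: Z = R = 532 Ω
  L: Z = jωL = j·591.9·0.0154 = 0 + j9.115 Ω
Step 3 — Series combination: Z_total = R + L = 532 + j9.115 Ω = 532.1∠1.0° Ω.

Z = 532 + j9.115 Ω = 532.1∠1.0° Ω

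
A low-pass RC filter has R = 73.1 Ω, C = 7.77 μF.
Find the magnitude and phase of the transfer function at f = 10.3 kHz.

Step 1 — Angular frequency: ω = 2π·1.03e+04 = 6.472e+04 rad/s.
Step 2 — Transfer function: H(jω) = 1/(1 + jωRC).
Step 3 — Denominator: 1 + jωRC = 1 + j·6.472e+04·73.1·7.77e-06 = 1 + j36.76.
Step 4 — H = 0.0007396 - j0.02718.
Step 5 — Magnitude: |H| = 0.02719 (-31.3 dB); phase: φ = -88.4°.

|H| = 0.02719 (-31.3 dB), φ = -88.4°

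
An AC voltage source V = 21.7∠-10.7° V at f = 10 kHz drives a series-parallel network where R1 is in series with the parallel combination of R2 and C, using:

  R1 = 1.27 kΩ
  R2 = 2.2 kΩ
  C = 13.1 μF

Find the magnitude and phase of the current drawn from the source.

Step 1 — Angular frequency: ω = 2π·f = 2π·1e+04 = 6.283e+04 rad/s.
Step 2 — Component impedances:
  R1: Z = R = 1270 Ω
  R2: Z = R = 2200 Ω
  C: Z = 1/(jωC) = -j/(ω·C) = 0 - j1.215 Ω
Step 3 — Parallel branch: R2 || C = 1/(1/R2 + 1/C) = 0.0006709 - j1.215 Ω.
Step 4 — Series with R1: Z_total = R1 + (R2 || C) = 1270 - j1.215 Ω = 1270∠-0.1° Ω.
Step 5 — Source phasor: V = 21.7∠-10.7° V = 21.32 - j4.029 V.
Step 6 — Ohm's law: I = V / Z_total = (21.32 - j4.029) / (1270 - j1.215) = 0.01679 - j0.003156 A.
Step 7 — Convert to polar: |I| = 0.01709 A, ∠I = -10.6°.

I = 0.01709∠-10.6° A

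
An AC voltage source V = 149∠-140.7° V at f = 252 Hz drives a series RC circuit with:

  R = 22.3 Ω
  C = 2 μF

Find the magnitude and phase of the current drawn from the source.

Step 1 — Angular frequency: ω = 2π·f = 2π·252 = 1583 rad/s.
Step 2 — Component impedances:
  R: Z = R = 22.3 Ω
  C: Z = 1/(jωC) = -j/(ω·C) = 0 - j315.8 Ω
Step 3 — Series combination: Z_total = R + C = 22.3 - j315.8 Ω = 316.6∠-86.0° Ω.
Step 4 — Source phasor: V = 149∠-140.7° V = -115.3 - j94.37 V.
Step 5 — Ohm's law: I = V / Z_total = (-115.3 - j94.37) / (22.3 - j315.8) = 0.2717 - j0.3843 A.
Step 6 — Convert to polar: |I| = 0.4707 A, ∠I = -54.7°.

I = 0.4707∠-54.7° A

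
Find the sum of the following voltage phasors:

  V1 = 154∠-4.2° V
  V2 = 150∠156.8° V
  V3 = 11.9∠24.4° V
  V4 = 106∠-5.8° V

Step 1 — Convert each phasor to rectangular form:
  V1 = 154·(cos(-4.2°) + j·sin(-4.2°)) = 153.6 - j11.28 V
  V2 = 150·(cos(156.8°) + j·sin(156.8°)) = -137.9 + j59.09 V
  V3 = 11.9·(cos(24.4°) + j·sin(24.4°)) = 10.84 + j4.916 V
  V4 = 106·(cos(-5.8°) + j·sin(-5.8°)) = 105.5 - j10.71 V
Step 2 — Sum components: V_total = 132 + j42.02 V.
Step 3 — Convert to polar: |V_total| = 138.5 V, ∠V_total = 17.7°.

V_total = 138.5∠17.7° V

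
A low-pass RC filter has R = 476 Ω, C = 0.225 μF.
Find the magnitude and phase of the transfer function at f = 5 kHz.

Step 1 — Angular frequency: ω = 2π·5000 = 3.142e+04 rad/s.
Step 2 — Transfer function: H(jω) = 1/(1 + jωRC).
Step 3 — Denominator: 1 + jωRC = 1 + j·3.142e+04·476·2.25e-07 = 1 + j3.365.
Step 4 — H = 0.08116 - j0.2731.
Step 5 — Magnitude: |H| = 0.2849 (-10.9 dB); phase: φ = -73.4°.

|H| = 0.2849 (-10.9 dB), φ = -73.4°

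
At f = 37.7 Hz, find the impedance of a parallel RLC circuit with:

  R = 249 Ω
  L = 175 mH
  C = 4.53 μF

Step 1 — Angular frequency: ω = 2π·f = 2π·37.7 = 236.9 rad/s.
Step 2 — Component impedances:
  R: Z = R = 249 Ω
  L: Z = jωL = j·236.9·0.175 = 0 + j41.45 Ω
  C: Z = 1/(jωC) = -j/(ω·C) = 0 - j931.9 Ω
Step 3 — Parallel combination: 1/Z_total = 1/R + 1/L + 1/C; Z_total = 7.336 + j42.1 Ω = 42.74∠80.1° Ω.

Z = 7.336 + j42.1 Ω = 42.74∠80.1° Ω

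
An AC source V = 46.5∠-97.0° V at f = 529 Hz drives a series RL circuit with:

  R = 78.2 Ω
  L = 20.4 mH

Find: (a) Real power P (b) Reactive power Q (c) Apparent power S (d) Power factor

Step 1 — Angular frequency: ω = 2π·f = 2π·529 = 3324 rad/s.
Step 2 — Component impedances:
  R: Z = R = 78.2 Ω
  L: Z = jωL = j·3324·0.0204 = 0 + j67.81 Ω
Step 3 — Series combination: Z_total = R + L = 78.2 + j67.81 Ω = 103.5∠40.9° Ω.
Step 4 — Source phasor: V = 46.5∠-97.0° V = -5.667 - j46.15 V.
Step 5 — Current: I = V / Z = -0.3335 - j0.301 A = 0.4493∠-137.9° A.
Step 6 — Complex power: S = V·I* = 15.78 + j13.69 VA.
Step 7 — Real power: P = Re(S) = 15.78 W.
Step 8 — Reactive power: Q = Im(S) = 13.69 VAR.
Step 9 — Apparent power: |S| = 20.89 VA.
Step 10 — Power factor: PF = P/|S| = 0.7555 (lagging).

(a) P = 15.78 W  (b) Q = 13.69 VAR  (c) S = 20.89 VA  (d) PF = 0.7555 (lagging)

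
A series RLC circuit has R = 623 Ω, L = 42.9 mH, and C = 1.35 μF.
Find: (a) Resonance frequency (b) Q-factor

Step 1 — Resonance condition Im(Z)=0 gives ω₀ = 1/√(LC).
Step 2 — ω₀ = 1/√(0.0429·1.35e-06) = 4155 rad/s.
Step 3 — f₀ = ω₀/(2π) = 661.3 Hz.
Step 4 — Series Q: Q = ω₀L/R = 4155·0.0429/623 = 0.2861.

(a) f₀ = 661.3 Hz  (b) Q = 0.2861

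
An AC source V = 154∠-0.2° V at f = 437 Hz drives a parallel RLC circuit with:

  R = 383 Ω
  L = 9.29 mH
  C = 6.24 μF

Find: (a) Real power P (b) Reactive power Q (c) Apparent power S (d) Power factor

Step 1 — Angular frequency: ω = 2π·f = 2π·437 = 2746 rad/s.
Step 2 — Component impedances:
  R: Z = R = 383 Ω
  L: Z = jωL = j·2746·0.00929 = 0 + j25.51 Ω
  C: Z = 1/(jωC) = -j/(ω·C) = 0 - j58.37 Ω
Step 3 — Parallel combination: 1/Z_total = 1/R + 1/L + 1/C; Z_total = 5.286 + j44.69 Ω = 45∠83.3° Ω.
Step 4 — Source phasor: V = 154∠-0.2° V = 154 - j0.5376 V.
Step 5 — Current: I = V / Z = 0.3902 - j3.4 A = 3.422∠-83.5° A.
Step 6 — Complex power: S = V·I* = 61.92 + j523.4 VA.
Step 7 — Real power: P = Re(S) = 61.92 W.
Step 8 — Reactive power: Q = Im(S) = 523.4 VAR.
Step 9 — Apparent power: |S| = 527.1 VA.
Step 10 — Power factor: PF = P/|S| = 0.1175 (lagging).

(a) P = 61.92 W  (b) Q = 523.4 VAR  (c) S = 527.1 VA  (d) PF = 0.1175 (lagging)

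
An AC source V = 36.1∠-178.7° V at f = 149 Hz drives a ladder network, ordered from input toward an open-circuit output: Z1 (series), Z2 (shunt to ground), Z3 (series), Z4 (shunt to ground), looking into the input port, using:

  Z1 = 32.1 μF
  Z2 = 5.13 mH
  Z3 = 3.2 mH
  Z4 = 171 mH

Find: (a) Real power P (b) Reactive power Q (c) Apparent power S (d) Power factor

Step 1 — Angular frequency: ω = 2π·f = 2π·149 = 936.2 rad/s.
Step 2 — Component impedances:
  Z1: Z = 1/(jωC) = -j/(ω·C) = 0 - j33.28 Ω
  Z2: Z = jωL = j·936.2·0.00513 = 0 + j4.803 Ω
  Z3: Z = jωL = j·936.2·0.0032 = 0 + j2.996 Ω
  Z4: Z = jωL = j·936.2·0.171 = 0 + j160.1 Ω
Step 3 — Ladder network (open output): work backward from the far end, alternating series and parallel combinations. Z_in = 0 - j28.61 Ω = 28.61∠-90.0° Ω.
Step 4 — Source phasor: V = 36.1∠-178.7° V = -36.09 - j0.819 V.
Step 5 — Current: I = V / Z = 0.02863 - j1.261 A = 1.262∠-88.7° A.
Step 6 — Complex power: S = V·I* = 0 - j45.55 VA.
Step 7 — Real power: P = Re(S) = 0 W.
Step 8 — Reactive power: Q = Im(S) = -45.55 VAR.
Step 9 — Apparent power: |S| = 45.55 VA.
Step 10 — Power factor: PF = P/|S| = 0 (leading).

(a) P = 0 W  (b) Q = -45.55 VAR  (c) S = 45.55 VA  (d) PF = 0 (leading)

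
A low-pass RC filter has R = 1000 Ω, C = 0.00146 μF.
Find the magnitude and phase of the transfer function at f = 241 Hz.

Step 1 — Angular frequency: ω = 2π·241 = 1514 rad/s.
Step 2 — Transfer function: H(jω) = 1/(1 + jωRC).
Step 3 — Denominator: 1 + jωRC = 1 + j·1514·1000·1.46e-09 = 1 + j0.002211.
Step 4 — H = 1 - j0.002211.
Step 5 — Magnitude: |H| = 1 (-0.0 dB); phase: φ = -0.1°.

|H| = 1 (-0.0 dB), φ = -0.1°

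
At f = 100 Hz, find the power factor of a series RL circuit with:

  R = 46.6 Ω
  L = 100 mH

Step 1 — Angular frequency: ω = 2π·f = 2π·100 = 628.3 rad/s.
Step 2 — Component impedances:
  R: Z = R = 46.6 Ω
  L: Z = jωL = j·628.3·0.1 = 0 + j62.83 Ω
Step 3 — Series combination: Z_total = R + L = 46.6 + j62.83 Ω = 78.23∠53.4° Ω.
Step 4 — Power factor: PF = cos(φ) = Re(Z)/|Z| = 46.6/78.23 = 0.5957.
Step 5 — Type: Im(Z) = 62.83 ⇒ lagging (phase φ = 53.4°).

PF = 0.5957 (lagging, φ = 53.4°)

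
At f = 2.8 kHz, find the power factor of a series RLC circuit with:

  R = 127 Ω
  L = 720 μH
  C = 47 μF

Step 1 — Angular frequency: ω = 2π·f = 2π·2800 = 1.759e+04 rad/s.
Step 2 — Component impedances:
  R: Z = R = 127 Ω
  L: Z = jωL = j·1.759e+04·0.00072 = 0 + j12.67 Ω
  C: Z = 1/(jωC) = -j/(ω·C) = 0 - j1.209 Ω
Step 3 — Series combination: Z_total = R + L + C = 127 + j11.46 Ω = 127.5∠5.2° Ω.
Step 4 — Power factor: PF = cos(φ) = Re(Z)/|Z| = 127/127.516 = 0.996.
Step 5 — Type: Im(Z) = 11.46 ⇒ lagging (phase φ = 5.2°).

PF = 0.996 (lagging, φ = 5.2°)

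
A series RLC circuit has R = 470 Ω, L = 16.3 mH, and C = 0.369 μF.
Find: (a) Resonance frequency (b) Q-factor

Step 1 — Resonance condition Im(Z)=0 gives ω₀ = 1/√(LC).
Step 2 — ω₀ = 1/√(0.0163·3.69e-07) = 1.289e+04 rad/s.
Step 3 — f₀ = ω₀/(2π) = 2052 Hz.
Step 4 — Series Q: Q = ω₀L/R = 1.289e+04·0.0163/470 = 0.4472.

(a) f₀ = 2052 Hz  (b) Q = 0.4472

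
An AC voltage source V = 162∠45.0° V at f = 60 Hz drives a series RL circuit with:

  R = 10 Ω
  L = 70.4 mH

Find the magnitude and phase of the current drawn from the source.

Step 1 — Angular frequency: ω = 2π·f = 2π·60 = 377 rad/s.
Step 2 — Component impedances:
  R: Z = R = 10 Ω
  L: Z = jωL = j·377·0.0704 = 0 + j26.54 Ω
Step 3 — Series combination: Z_total = R + L = 10 + j26.54 Ω = 28.36∠69.4° Ω.
Step 4 — Source phasor: V = 162∠45.0° V = 114.6 + j114.6 V.
Step 5 — Ohm's law: I = V / Z_total = (114.6 + j114.6) / (10 + j26.54) = 5.204 - j2.355 A.
Step 6 — Convert to polar: |I| = 5.712 A, ∠I = -24.4°.

I = 5.712∠-24.4° A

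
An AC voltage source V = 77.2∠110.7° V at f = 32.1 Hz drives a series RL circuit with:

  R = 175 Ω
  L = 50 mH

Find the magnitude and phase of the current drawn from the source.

Step 1 — Angular frequency: ω = 2π·f = 2π·32.1 = 201.7 rad/s.
Step 2 — Component impedances:
  R: Z = R = 175 Ω
  L: Z = jωL = j·201.7·0.05 = 0 + j10.08 Ω
Step 3 — Series combination: Z_total = R + L = 175 + j10.08 Ω = 175.3∠3.3° Ω.
Step 4 — Source phasor: V = 77.2∠110.7° V = -27.29 + j72.22 V.
Step 5 — Ohm's law: I = V / Z_total = (-27.29 + j72.22) / (175 + j10.08) = -0.1317 + j0.4203 A.
Step 6 — Convert to polar: |I| = 0.4404 A, ∠I = 107.4°.

I = 0.4404∠107.4° A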